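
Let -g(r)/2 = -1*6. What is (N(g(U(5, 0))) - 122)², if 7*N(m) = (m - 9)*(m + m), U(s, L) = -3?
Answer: 611524/49 ≈ 12480.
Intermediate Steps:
g(r) = 12 (g(r) = -(-2)*6 = -2*(-6) = 12)
N(m) = 2*m*(-9 + m)/7 (N(m) = ((m - 9)*(m + m))/7 = ((-9 + m)*(2*m))/7 = (2*m*(-9 + m))/7 = 2*m*(-9 + m)/7)
(N(g(U(5, 0))) - 122)² = ((2/7)*12*(-9 + 12) - 122)² = ((2/7)*12*3 - 122)² = (72/7 - 122)² = (-782/7)² = 611524/49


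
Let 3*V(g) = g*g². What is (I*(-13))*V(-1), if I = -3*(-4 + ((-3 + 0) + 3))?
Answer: 52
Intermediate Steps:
V(g) = g³/3 (V(g) = (g*g²)/3 = g³/3)
I = 12 (I = -3*(-4 + (-3 + 3)) = -3*(-4 + 0) = -3*(-4) = 12)
(I*(-13))*V(-1) = (12*(-13))*((⅓)*(-1)³) = -52*(-1) = -156*(-⅓) = 52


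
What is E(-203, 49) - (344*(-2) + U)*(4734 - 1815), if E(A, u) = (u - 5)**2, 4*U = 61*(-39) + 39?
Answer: 3717823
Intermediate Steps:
U = -585 (U = (61*(-39) + 39)/4 = (-2379 + 39)/4 = (1/4)*(-2340) = -585)
E(A, u) = (-5 + u)**2
E(-203, 49) - (344*(-2) + U)*(4734 - 1815) = (-5 + 49)**2 - (344*(-2) - 585)*(4734 - 1815) = 44**2 - (-688 - 585)*2919 = 1936 - (-1273)*2919 = 1936 - 1*(-3715887) = 1936 + 3715887 = 3717823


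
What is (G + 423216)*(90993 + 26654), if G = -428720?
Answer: -647529088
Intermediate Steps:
(G + 423216)*(90993 + 26654) = (-428720 + 423216)*(90993 + 26654) = -5504*117647 = -647529088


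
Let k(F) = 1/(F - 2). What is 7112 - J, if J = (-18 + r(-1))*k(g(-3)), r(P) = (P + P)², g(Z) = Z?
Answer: 35546/5 ≈ 7109.2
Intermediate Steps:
k(F) = 1/(-2 + F)
r(P) = 4*P² (r(P) = (2*P)² = 4*P²)
J = 14/5 (J = (-18 + 4*(-1)²)/(-2 - 3) = (-18 + 4*1)/(-5) = (-18 + 4)*(-⅕) = -14*(-⅕) = 14/5 ≈ 2.8000)
7112 - J = 7112 - 1*14/5 = 7112 - 14/5 = 35546/5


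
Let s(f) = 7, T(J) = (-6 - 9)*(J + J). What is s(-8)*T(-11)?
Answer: 2310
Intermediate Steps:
T(J) = -30*J
s(-8)*T(-11) = 7*(-30*(-11)) = 7*330 = 2310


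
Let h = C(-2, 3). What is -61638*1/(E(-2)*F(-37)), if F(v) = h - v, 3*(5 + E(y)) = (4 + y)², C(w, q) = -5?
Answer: 92457/176 ≈ 525.32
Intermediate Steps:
E(y) = -5 + (4 + y)²/3
h = -5
F(v) = -5 - v
-61638*1/(E(-2)*F(-37)) = -61638*1/((-5 - 1*(-37))*(-5 + (4 - 2)²/3)) = -61638*1/((-5 + 37)*(-5 + (⅓)*2²)) = -61638*1/(32*(-5 + (⅓)*4)) = -61638*1/(32*(-5 + 4/3)) = -61638/((-11/3*32)) = -61638/(-352/3) = -61638*(-3/352) = 92457/176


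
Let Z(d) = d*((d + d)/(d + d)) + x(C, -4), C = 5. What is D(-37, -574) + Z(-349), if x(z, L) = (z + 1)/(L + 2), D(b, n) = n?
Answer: -926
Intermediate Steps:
x(z, L) = (1 + z)/(2 + L)
Z(d) = -3 + d (Z(d) = d*((d + d)/(d + d)) + (1 + 5)/(2 - 4) = d*((2*d)/((2*d))) + 6/(-2) = d*((2*d)*(1/(2*d))) - ½*6 = d*1 - 3 = d - 3 = -3 + d)
D(-37, -574) + Z(-349) = -574 + (-3 - 349) = -574 - 352 = -926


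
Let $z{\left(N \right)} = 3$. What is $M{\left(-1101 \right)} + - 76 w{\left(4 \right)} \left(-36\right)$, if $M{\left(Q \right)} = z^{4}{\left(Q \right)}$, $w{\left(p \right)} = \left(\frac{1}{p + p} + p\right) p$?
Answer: $45225$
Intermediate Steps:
$w{\left(p \right)} = p \left(p + \frac{1}{2 p}\right)$ ($w{\left(p \right)} = \left(\frac{1}{2 p} + p\right) p = \left(p + \frac{1}{2 p}\right) p = p \left(p + \frac{1}{2 p}\right)$)
$M{\left(Q \right)} = 81$ ($M{\left(Q \right)} = 3^{4} = 81$)
$M{\left(-1101 \right)} + - 76 w{\left(4 \right)} \left(-36\right) = 81 + - 76 \left(\frac{1}{2} + 4^{2}\right) \left(-36\right) = 81 + - 76 \left(\frac{1}{2} + 16\right) \left(-36\right) = 81 + \left(-76\right) \frac{33}{2} \left(-36\right) = 81 - -45144 = 81 + 45144 = 45225$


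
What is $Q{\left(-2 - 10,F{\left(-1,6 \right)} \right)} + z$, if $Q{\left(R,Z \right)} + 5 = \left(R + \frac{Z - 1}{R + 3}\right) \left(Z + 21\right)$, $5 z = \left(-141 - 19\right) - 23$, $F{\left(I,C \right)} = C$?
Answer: $- \frac{1903}{5} \approx -380.6$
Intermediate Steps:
$z = - \frac{183}{5}$ ($z = \frac{\left(-141 - 19\right) - 23}{5} = \frac{-160 - 23}{5} = \frac{1}{5} \left(-183\right) = - \frac{183}{5} \approx -36.6$)
$Q{\left(R,Z \right)} = -5 + \left(21 + Z\right) \left(R + \frac{-1 + Z}{3 + R}\right)$ ($Q{\left(R,Z \right)} = -5 + \left(R + \frac{Z - 1}{R + 3}\right) \left(Z + 21\right) = -5 + \left(R + \frac{-1 + Z}{3 + R}\right) \left(21 + Z\right) = -5 + \left(21 + Z\right) \left(R + \frac{-1 + Z}{3 + R}\right)$)
$Q{\left(-2 - 10,F{\left(-1,6 \right)} \right)} + z = \frac{-36 + 6^{2} + 20 \cdot 6 + 21 \left(-2 - 10\right)^{2} + 58 \left(-2 - 10\right) + 6 \left(-2 - 10\right)^{2} + 3 \left(-2 - 10\right) 6}{3 - 12} - \frac{183}{5} = \frac{-36 + 36 + 120 + 21 \left(-2 - 10\right)^{2} + 58 \left(-2 - 10\right) + 6 \left(-2 - 10\right)^{2} + 3 \left(-2 - 10\right) 6}{3 - 12} - \frac{183}{5} = \frac{-36 + 36 + 120 + 21 \left(-12\right)^{2} + 58 \left(-12\right) + 6 \left(-12\right)^{2} + 3 \left(-12\right) 6}{3 - 12} - \frac{183}{5} = \frac{-36 + 36 + 120 + 21 \cdot 144 - 696 + 6 \cdot 144 - 216}{-9} - \frac{183}{5} = - \frac{-36 + 36 + 120 + 3024 - 696 + 864 - 216}{9} - \frac{183}{5} = \left(- \frac{1}{9}\right) 3096 - \frac{183}{5} = -344 - \frac{183}{5} = - \frac{1903}{5}$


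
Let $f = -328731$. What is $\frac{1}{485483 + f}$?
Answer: $\frac{1}{156752} \approx 6.3795 \cdot 10^{-6}$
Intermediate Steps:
$\frac{1}{485483 + f} = \frac{1}{485483 - 328731} = \frac{1}{156752}$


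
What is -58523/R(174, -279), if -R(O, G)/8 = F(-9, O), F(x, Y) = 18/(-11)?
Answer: -643753/144 ≈ -4470.5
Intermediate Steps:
F(x, Y) = -18/11 (F(x, Y) = 18*(-1/11) = -18/11)
R(O, G) = 144/11 (R(O, G) = -8*(-18/11) = 144/11)
-58523/R(174, -279) = -58523/144/11 = -58523*11/144 = -643753/144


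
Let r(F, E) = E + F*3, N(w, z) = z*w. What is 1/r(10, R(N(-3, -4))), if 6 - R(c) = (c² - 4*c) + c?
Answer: -1/72 ≈ -0.013889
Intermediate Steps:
N(w, z) = w*z
R(c) = 6 - c² + 3*c (R(c) = 6 - ((c² - 4*c) + c) = 6 - (c² - 3*c) = 6 + (-c² + 3*c) = 6 - c² + 3*c)
r(F, E) = E + 3*F
1/r(10, R(N(-3, -4))) = 1/((6 - (-3*(-4))² + 3*(-3*(-4))) + 3*10) = 1/((6 - 1*12² + 3*12) + 30) = 1/((6 - 1*144 + 36) + 30) = 1/((6 - 144 + 36) + 30) = 1/(-102 + 30) = 1/(-72) = -1/72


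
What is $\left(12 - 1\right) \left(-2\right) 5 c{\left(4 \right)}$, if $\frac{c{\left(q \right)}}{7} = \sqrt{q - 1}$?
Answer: $- 770 \sqrt{3} \approx -1333.7$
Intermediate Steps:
$c{\left(q \right)} = 7 \sqrt{-1 + q}$ ($c{\left(q \right)} = 7 \sqrt{q - 1} = 7 \sqrt{-1 + q}$)
$\left(12 - 1\right) \left(-2\right) 5 c{\left(4 \right)} = \left(12 - 1\right) \left(-2\right) 5 \cdot 7 \sqrt{-1 + 4} = 11 \left(-2\right) 5 \cdot 7 \sqrt{3} = - 22 \cdot 35 \sqrt{3} = - 770 \sqrt{3}$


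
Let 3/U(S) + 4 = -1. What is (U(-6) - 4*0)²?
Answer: 9/25 ≈ 0.36000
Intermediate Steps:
U(S) = -⅗ (U(S) = 3/(-4 - 1) = 3/(-5) = 3*(-⅕) = -⅗)
(U(-6) - 4*0)² = (-⅗ - 4*0)² = (-⅗ + 0)² = (-⅗)² = 9/25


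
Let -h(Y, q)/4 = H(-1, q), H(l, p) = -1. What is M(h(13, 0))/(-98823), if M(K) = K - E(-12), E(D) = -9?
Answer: -13/98823 ≈ -0.00013155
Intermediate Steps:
h(Y, q) = 4 (h(Y, q) = -4*(-1) = 4)
M(K) = 9 + K (M(K) = K - 1*(-9) = K + 9 = 9 + K)
M(h(13, 0))/(-98823) = (9 + 4)/(-98823) = 13*(-1/98823) = -13/98823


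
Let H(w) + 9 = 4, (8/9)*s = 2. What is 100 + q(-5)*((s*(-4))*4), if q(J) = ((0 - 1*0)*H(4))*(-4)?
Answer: 100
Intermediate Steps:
s = 9/4 (s = (9/8)*2 = 9/4 ≈ 2.2500)
H(w) = -5 (H(w) = -9 + 4 = -5)
q(J) = 0 (q(J) = ((0 - 1*0)*(-5))*(-4) = ((0 + 0)*(-5))*(-4) = (0*(-5))*(-4) = 0*(-4) = 0)
100 + q(-5)*((s*(-4))*4) = 100 + 0*(((9/4)*(-4))*4) = 100 + 0*(-9*4) = 100 + 0*(-36) = 100 + 0 = 100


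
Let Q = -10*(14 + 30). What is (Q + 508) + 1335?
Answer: 1403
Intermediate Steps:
Q = -440 (Q = -10*44 = -440)
(Q + 508) + 1335 = (-440 + 508) + 1335 = 68 + 1335 = 1403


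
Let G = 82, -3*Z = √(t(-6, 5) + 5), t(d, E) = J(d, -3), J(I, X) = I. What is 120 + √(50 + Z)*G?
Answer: 120 + 82*√(450 - 3*I)/3 ≈ 699.83 - 1.9327*I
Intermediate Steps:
t(d, E) = d
Z = -I/3 (Z = -√(-6 + 5)/3 = -I/3 ≈ -0.33333*I)
120 + √(50 + Z)*G = 120 + √(50 - I/3)*82 = 120 + 82*√(50 - I/3)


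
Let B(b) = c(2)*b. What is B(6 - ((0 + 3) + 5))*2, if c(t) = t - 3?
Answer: 4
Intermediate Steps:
c(t) = -3 + t
B(b) = -b (B(b) = (-3 + 2)*b = -b)
B(6 - ((0 + 3) + 5))*2 = -(6 - ((0 + 3) + 5))*2 = -(6 - (3 + 5))*2 = -(6 - 1*8)*2 = -(6 - 8)*2 = -1*(-2)*2 = 2*2 = 4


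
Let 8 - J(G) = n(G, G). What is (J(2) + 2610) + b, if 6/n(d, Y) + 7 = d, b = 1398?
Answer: 20086/5 ≈ 4017.2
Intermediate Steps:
n(d, Y) = 6/(-7 + d)
J(G) = 8 - 6/(-7 + G)
(J(2) + 2610) + b = (2*(-31 + 4*2)/(-7 + 2) + 2610) + 1398 = (2*(-31 + 8)/(-5) + 2610) + 1398 = (2*(-1/5)*(-23) + 2610) + 1398 = (46/5 + 2610) + 1398 = 13096/5 + 1398 = 20086/5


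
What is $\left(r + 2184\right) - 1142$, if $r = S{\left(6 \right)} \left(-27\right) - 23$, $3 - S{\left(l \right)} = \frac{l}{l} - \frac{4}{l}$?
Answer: $947$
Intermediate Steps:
$S{\left(l \right)} = 2 + \frac{4}{l}$ ($S{\left(l \right)} = 3 - \left(\frac{l}{l} - \frac{4}{l}\right) = 3 - \left(1 - \frac{4}{l}\right) = 2 + \frac{4}{l}$)
$r = -95$ ($r = \left(2 + \frac{4}{6}\right) \left(-27\right) - 23 = \left(2 + 4 \cdot \frac{1}{6}\right) \left(-27\right) - 23 = \left(2 + \frac{2}{3}\right) \left(-27\right) - 23 = \frac{8}{3} \left(-27\right) - 23 = -72 - 23 = -95$)
$\left(r + 2184\right) - 1142 = \left(-95 + 2184\right) - 1142 = 2089 - 1142 = 947$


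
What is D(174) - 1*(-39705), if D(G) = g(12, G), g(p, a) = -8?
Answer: 39697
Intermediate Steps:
D(G) = -8
D(174) - 1*(-39705) = -8 - 1*(-39705) = -8 + 39705 = 39697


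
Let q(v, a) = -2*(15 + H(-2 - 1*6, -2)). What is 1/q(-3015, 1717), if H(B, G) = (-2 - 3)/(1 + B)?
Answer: -7/220 ≈ -0.031818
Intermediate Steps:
H(B, G) = -5/(1 + B)
q(v, a) = -220/7 (q(v, a) = -2*(15 - 5/(1 + (-2 - 1*6))) = -2*(15 - 5/(1 + (-2 - 6))) = -2*(15 - 5/(1 - 8)) = -2*(15 - 5/(-7)) = -2*(15 - 5*(-⅐)) = -2*(15 + 5/7) = -2*110/7 = -220/7)
1/q(-3015, 1717) = 1/(-220/7) = -7/220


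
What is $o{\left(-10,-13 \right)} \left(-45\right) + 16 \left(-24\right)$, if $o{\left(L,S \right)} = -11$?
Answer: $111$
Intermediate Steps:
$o{\left(-10,-13 \right)} \left(-45\right) + 16 \left(-24\right) = \left(-11\right) \left(-45\right) + 16 \left(-24\right) = 495 - 384 = 111$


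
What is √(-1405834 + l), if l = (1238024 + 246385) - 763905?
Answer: I*√685330 ≈ 827.85*I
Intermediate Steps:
l = 720504 (l = 1484409 - 763905 = 720504)
√(-1405834 + l) = √(-1405834 + 720504) = √(-685330) = I*√685330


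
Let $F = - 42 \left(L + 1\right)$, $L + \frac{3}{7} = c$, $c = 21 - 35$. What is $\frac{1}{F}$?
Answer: $\frac{1}{564} \approx 0.0017731$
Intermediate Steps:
$c = -14$ ($c = 21 - 35 = -14$)
$L = - \frac{101}{7}$ ($L = - \frac{3}{7} - 14 = - \frac{101}{7} \approx -14.429$)
$F = 564$ ($F = - 42 \left(- \frac{101}{7} + 1\right) = \left(-42\right) \left(- \frac{94}{7}\right) = 564$)
$\frac{1}{F} = \frac{1}{564}$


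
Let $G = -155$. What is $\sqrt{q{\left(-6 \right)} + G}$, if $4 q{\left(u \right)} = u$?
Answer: $\frac{i \sqrt{626}}{2} \approx 12.51 i$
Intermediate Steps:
$q{\left(u \right)} = \frac{u}{4}$
$\sqrt{q{\left(-6 \right)} + G} = \sqrt{\frac{1}{4} \left(-6\right) - 155} = \sqrt{- \frac{3}{2} - 155} = \sqrt{- \frac{313}{2}} = \frac{i \sqrt{626}}{2}$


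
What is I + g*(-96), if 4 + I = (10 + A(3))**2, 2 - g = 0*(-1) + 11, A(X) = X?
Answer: 1029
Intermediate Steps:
g = -9 (g = 2 - (0*(-1) + 11) = 2 - (0 + 11) = 2 - 1*11 = 2 - 11 = -9)
I = 165 (I = -4 + (10 + 3)**2 = -4 + 13**2 = -4 + 169 = 165)
I + g*(-96) = 165 - 9*(-96) = 165 + 864 = 1029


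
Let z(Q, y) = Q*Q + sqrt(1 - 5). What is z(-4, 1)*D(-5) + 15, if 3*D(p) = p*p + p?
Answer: 365/3 + 40*I/3 ≈ 121.67 + 13.333*I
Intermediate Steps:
z(Q, y) = Q**2 + 2*I (z(Q, y) = Q**2 + sqrt(-4) = Q**2 + 2*I)
D(p) = p/3 + p**2/3 (D(p) = (p*p + p)/3 = (p**2 + p)/3 = (p + p**2)/3 = p/3 + p**2/3)
z(-4, 1)*D(-5) + 15 = ((-4)**2 + 2*I)*((1/3)*(-5)*(1 - 5)) + 15 = (16 + 2*I)*((1/3)*(-5)*(-4)) + 15 = (16 + 2*I)*(20/3) + 15 = (320/3 + 40*I/3) + 15 = 365/3 + 40*I/3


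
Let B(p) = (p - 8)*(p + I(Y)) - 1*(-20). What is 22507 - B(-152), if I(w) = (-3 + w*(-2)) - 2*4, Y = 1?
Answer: -3913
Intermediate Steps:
I(w) = -11 - 2*w (I(w) = (-3 - 2*w) - 8 = -11 - 2*w)
B(p) = 20 + (-13 + p)*(-8 + p) (B(p) = (p - 8)*(p + (-11 - 2*1)) - 1*(-20) = (-8 + p)*(p + (-11 - 2)) + 20 = (-8 + p)*(p - 13) + 20 = (-8 + p)*(-13 + p) + 20 = (-13 + p)*(-8 + p) + 20 = 20 + (-13 + p)*(-8 + p))
22507 - B(-152) = 22507 - (124 + (-152)² - 21*(-152)) = 22507 - (124 + 23104 + 3192) = 22507 - 1*26420 = 22507 - 26420 = -3913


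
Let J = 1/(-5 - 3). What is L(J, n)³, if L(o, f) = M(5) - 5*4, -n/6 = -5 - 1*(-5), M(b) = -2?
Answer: -10648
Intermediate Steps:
J = -⅛ (J = 1/(-8) = -⅛ ≈ -0.12500)
n = 0 (n = -6*(-5 - 1*(-5)) = -6*(-5 + 5) = -6*0 = 0)
L(o, f) = -22 (L(o, f) = -2 - 5*4 = -2 - 20 = -22)
L(J, n)³ = (-22)³ = -10648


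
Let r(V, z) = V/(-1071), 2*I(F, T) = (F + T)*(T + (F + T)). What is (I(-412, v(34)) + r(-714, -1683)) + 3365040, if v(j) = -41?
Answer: 10430795/3 ≈ 3.4769e+6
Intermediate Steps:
I(F, T) = (F + T)*(F + 2*T)/2 (I(F, T) = ((F + T)*(T + (F + T)))/2 = ((F + T)*(F + 2*T))/2 = (F + T)*(F + 2*T)/2)
r(V, z) = -V/1071 (r(V, z) = V*(-1/1071) = -V/1071)
(I(-412, v(34)) + r(-714, -1683)) + 3365040 = (((-41)² + (½)*(-412)² + (3/2)*(-412)*(-41)) - 1/1071*(-714)) + 3365040 = ((1681 + (½)*169744 + 25338) + ⅔) + 3365040 = ((1681 + 84872 + 25338) + ⅔) + 3365040 = (111891 + ⅔) + 3365040 = 335675/3 + 3365040 = 10430795/3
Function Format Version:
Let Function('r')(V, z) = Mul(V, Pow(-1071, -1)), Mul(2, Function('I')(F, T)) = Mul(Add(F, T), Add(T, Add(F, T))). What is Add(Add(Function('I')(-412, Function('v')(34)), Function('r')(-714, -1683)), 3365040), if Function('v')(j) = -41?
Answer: Rational(10430795, 3) ≈ 3.4769e+6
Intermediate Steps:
Function('I')(F, T) = Mul(Rational(1, 2), Add(F, T), Add(F, Mul(2, T))) (Function('I')(F, T) = Mul(Rational(1, 2), Mul(Add(F, T), Add(T, Add(F, T)))) = Mul(Rational(1, 2), Mul(Add(F, T), Add(F, Mul(2, T)))) = Mul(Rational(1, 2), Add(F, T), Add(F, Mul(2, T))))
Function('r')(V, z) = Mul(Rational(-1, 1071), V) (Function('r')(V, z) = Mul(V, Rational(-1, 1071)) = Mul(Rational(-1, 1071), V))
Add(Add(Function('I')(-412, Function('v')(34)), Function('r')(-714, -1683)), 3365040) = Add(Add(Add(Pow(-41, 2), Mul(Rational(1, 2), Pow(-412, 2)), Mul(Rational(3, 2), -412, -41)), Mul(Rational(-1, 1071), -714)), 3365040) = Add(Add(Add(1681, Mul(Rational(1, 2), 169744), 25338), Rational(2, 3)), 3365040) = Add(Add(Add(1681, 84872, 25338), Rational(2, 3)), 3365040) = Add(Add(111891, Rational(2, 3)), 3365040) = Add(Rational(335675, 3), 3365040) = Rational(10430795, 3)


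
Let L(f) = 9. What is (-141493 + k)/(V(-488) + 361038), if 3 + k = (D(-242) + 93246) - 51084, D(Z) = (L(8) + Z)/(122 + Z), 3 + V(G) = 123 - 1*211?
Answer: -11919847/43313640 ≈ -0.27520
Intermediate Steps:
V(G) = -91 (V(G) = -3 + (123 - 1*211) = -3 + (123 - 211) = -3 - 88 = -91)
D(Z) = (9 + Z)/(122 + Z)
k = 5059313/120 (k = -3 + (((9 - 242)/(122 - 242) + 93246) - 51084) = -3 + ((-233/(-120) + 93246) - 51084) = -3 + ((-1/120*(-233) + 93246) - 51084) = -3 + ((233/120 + 93246) - 51084) = -3 + (11189753/120 - 51084) = -3 + 5059673/120 = 5059313/120 ≈ 42161.)
(-141493 + k)/(V(-488) + 361038) = (-141493 + 5059313/120)/(-91 + 361038) = -11919847/120/360947 = -11919847/120*1/360947 = -11919847/43313640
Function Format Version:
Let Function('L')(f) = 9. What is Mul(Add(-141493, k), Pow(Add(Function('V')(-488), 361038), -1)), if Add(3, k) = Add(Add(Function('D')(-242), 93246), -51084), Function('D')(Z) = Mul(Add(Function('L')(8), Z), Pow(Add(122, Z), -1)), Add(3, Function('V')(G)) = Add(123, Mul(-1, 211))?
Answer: Rational(-11919847, 43313640) ≈ -0.27520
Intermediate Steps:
Function('V')(G) = -91 (Function('V')(G) = Add(-3, Add(123, Mul(-1, 211))) = Add(-3, Add(123, -211)) = Add(-3, -88) = -91)
Function('D')(Z) = Mul(Pow(Add(122, Z), -1), Add(9, Z)) (Function('D')(Z) = Mul(Add(9, Z), Pow(Add(122, Z), -1)) = Mul(Pow(Add(122, Z), -1), Add(9, Z)))
k = Rational(5059313, 120) (k = Add(-3, Add(Add(Mul(Pow(Add(122, -242), -1), Add(9, -242)), 93246), -51084)) = Add(-3, Add(Add(Mul(Pow(-120, -1), -233), 93246), -51084)) = Add(-3, Add(Add(Mul(Rational(-1, 120), -233), 93246), -51084)) = Add(-3, Add(Add(Rational(233, 120), 93246), -51084)) = Add(-3, Add(Rational(11189753, 120), -51084)) = Add(-3, Rational(5059673, 120)) = Rational(5059313, 120) ≈ 42161.)
Mul(Add(-141493, k), Pow(Add(Function('V')(-488), 361038), -1)) = Mul(Add(-141493, Rational(5059313, 120)), Pow(Add(-91, 361038), -1)) = Mul(Rational(-11919847, 120), Pow(360947, -1)) = Mul(Rational(-11919847, 120), Rational(1, 360947)) = Rational(-11919847, 43313640)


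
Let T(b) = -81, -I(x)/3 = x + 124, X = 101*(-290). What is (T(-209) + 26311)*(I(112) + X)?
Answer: -786847540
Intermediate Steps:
X = -29290
I(x) = -372 - 3*x (I(x) = -3*(x + 124) = -3*(124 + x) = -372 - 3*x)
(T(-209) + 26311)*(I(112) + X) = (-81 + 26311)*((-372 - 3*112) - 29290) = 26230*((-372 - 336) - 29290) = 26230*(-708 - 29290) = 26230*(-29998) = -786847540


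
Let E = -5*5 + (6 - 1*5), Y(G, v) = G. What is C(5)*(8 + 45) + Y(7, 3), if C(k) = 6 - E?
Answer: 1597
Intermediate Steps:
E = -24 (E = -25 + (6 - 5) = -25 + 1 = -24)
C(k) = 30 (C(k) = 6 - 1*(-24) = 6 + 24 = 30)
C(5)*(8 + 45) + Y(7, 3) = 30*(8 + 45) + 7 = 30*53 + 7 = 1590 + 7 = 1597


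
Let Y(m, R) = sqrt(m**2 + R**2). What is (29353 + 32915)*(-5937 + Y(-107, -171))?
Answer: -369685116 + 62268*sqrt(40690) ≈ -3.5712e+8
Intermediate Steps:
Y(m, R) = sqrt(R**2 + m**2)
(29353 + 32915)*(-5937 + Y(-107, -171)) = (29353 + 32915)*(-5937 + sqrt((-171)**2 + (-107)**2)) = 62268*(-5937 + sqrt(29241 + 11449)) = 62268*(-5937 + sqrt(40690)) = -369685116 + 62268*sqrt(40690)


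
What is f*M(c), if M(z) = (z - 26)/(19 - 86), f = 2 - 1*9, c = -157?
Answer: -1281/67 ≈ -19.119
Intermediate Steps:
f = -7 (f = 2 - 9 = -7)
M(z) = 26/67 - z/67 (M(z) = (-26 + z)/(-67) = (-26 + z)*(-1/67) = 26/67 - z/67)
f*M(c) = -7*(26/67 - 1/67*(-157)) = -7*(26/67 + 157/67) = -7*183/67 = -1281/67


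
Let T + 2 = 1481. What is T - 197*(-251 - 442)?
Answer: 138000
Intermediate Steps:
T = 1479 (T = -2 + 1481 = 1479)
T - 197*(-251 - 442) = 1479 - 197*(-251 - 442) = 1479 - 197*(-693) = 1479 + 136521 = 138000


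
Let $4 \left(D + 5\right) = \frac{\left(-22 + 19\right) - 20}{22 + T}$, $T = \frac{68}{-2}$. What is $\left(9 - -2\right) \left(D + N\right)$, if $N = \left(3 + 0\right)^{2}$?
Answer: $\frac{2365}{48} \approx 49.271$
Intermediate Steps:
$T = -34$ ($T = 68 \left(- \frac{1}{2}\right) = -34$)
$D = - \frac{217}{48}$ ($D = -5 + \frac{\left(\left(-22 + 19\right) - 20\right) \frac{1}{22 - 34}}{4} = -5 + \frac{\left(-3 - 20\right) \frac{1}{-12}}{4} = -5 + \frac{\left(-23\right) \left(- \frac{1}{12}\right)}{4} = -5 + \frac{1}{4} \cdot \frac{23}{12} = -5 + \frac{23}{48} = - \frac{217}{48} \approx -4.5208$)
$N = 9$ ($N = 3^{2} = 9$)
$\left(9 - -2\right) \left(D + N\right) = \left(9 - -2\right) \left(- \frac{217}{48} + 9\right) = \left(9 + 2\right) \frac{215}{48} = 11 \cdot \frac{215}{48} = \frac{2365}{48}$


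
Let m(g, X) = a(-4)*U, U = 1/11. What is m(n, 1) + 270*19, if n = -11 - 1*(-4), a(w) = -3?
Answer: 56427/11 ≈ 5129.7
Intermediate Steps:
U = 1/11 ≈ 0.090909
n = -7 (n = -11 + 4 = -7)
m(g, X) = -3/11 (m(g, X) = -3*1/11 = -3/11)
m(n, 1) + 270*19 = -3/11 + 270*19 = -3/11 + 5130 = 56427/11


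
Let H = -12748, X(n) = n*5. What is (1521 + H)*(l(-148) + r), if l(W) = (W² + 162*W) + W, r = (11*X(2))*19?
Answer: 1459510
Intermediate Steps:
X(n) = 5*n
r = 2090 (r = (11*(5*2))*19 = (11*10)*19 = 110*19 = 2090)
l(W) = W² + 163*W
(1521 + H)*(l(-148) + r) = (1521 - 12748)*(-148*(163 - 148) + 2090) = -11227*(-148*15 + 2090) = -11227*(-2220 + 2090) = -11227*(-130) = 1459510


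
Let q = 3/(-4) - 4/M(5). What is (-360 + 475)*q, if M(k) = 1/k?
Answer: -9545/4 ≈ -2386.3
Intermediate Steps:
M(k) = 1/k
q = -83/4 (q = 3/(-4) - 4/(1/5) = 3*(-¼) - 4/⅕ = -¾ - 4*5 = -¾ - 20 = -83/4 ≈ -20.750)
(-360 + 475)*q = (-360 + 475)*(-83/4) = 115*(-83/4) = -9545/4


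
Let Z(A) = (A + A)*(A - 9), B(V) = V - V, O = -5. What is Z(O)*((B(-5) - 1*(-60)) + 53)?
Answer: 15820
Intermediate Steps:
B(V) = 0
Z(A) = 2*A*(-9 + A) (Z(A) = (2*A)*(-9 + A) = 2*A*(-9 + A))
Z(O)*((B(-5) - 1*(-60)) + 53) = (2*(-5)*(-9 - 5))*((0 - 1*(-60)) + 53) = (2*(-5)*(-14))*((0 + 60) + 53) = 140*(60 + 53) = 140*113 = 15820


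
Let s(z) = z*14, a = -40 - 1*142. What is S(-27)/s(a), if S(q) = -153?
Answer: 153/2548 ≈ 0.060047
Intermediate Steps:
a = -182 (a = -40 - 142 = -182)
s(z) = 14*z
S(-27)/s(a) = -153/(14*(-182)) = -153/(-2548) = -153*(-1/2548) = 153/2548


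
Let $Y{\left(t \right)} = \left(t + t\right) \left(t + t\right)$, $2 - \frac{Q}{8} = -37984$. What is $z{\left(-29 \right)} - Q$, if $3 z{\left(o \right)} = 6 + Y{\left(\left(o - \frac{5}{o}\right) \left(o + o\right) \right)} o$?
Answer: $- \frac{325199402}{3} \approx -1.084 \cdot 10^{8}$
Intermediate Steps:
$Q = 303888$ ($Q = 16 - -303872 = 16 + 303872 = 303888$)
$Y{\left(t \right)} = 4 t^{2}$ ($Y{\left(t \right)} = 2 t 2 t = 4 t^{2}$)
$z{\left(o \right)} = 2 + \frac{16 o^{3} \left(o - \frac{5}{o}\right)^{2}}{3}$ ($z{\left(o \right)} = \frac{6 + 4 \left(\left(o - \frac{5}{o}\right) \left(o + o\right)\right)^{2} o}{3} = \frac{6 + 4 \left(\left(o - \frac{5}{o}\right) 2 o\right)^{2} o}{3} = \frac{6 + 4 \left(2 o \left(o - \frac{5}{o}\right)\right)^{2} o}{3} = \frac{6 + 4 \cdot 4 o^{2} \left(o - \frac{5}{o}\right)^{2} o}{3} = \frac{6 + 16 o^{2} \left(o - \frac{5}{o}\right)^{2} o}{3} = \frac{6 + 16 o^{3} \left(o - \frac{5}{o}\right)^{2}}{3} = 2 + \frac{16 o^{3} \left(o - \frac{5}{o}\right)^{2}}{3}$)
$z{\left(-29 \right)} - Q = \left(2 + \frac{16}{3} \left(-29\right) \left(-5 + \left(-29\right)^{2}\right)^{2}\right) - 303888 = \left(2 + \frac{16}{3} \left(-29\right) \left(-5 + 841\right)^{2}\right) - 303888 = \left(2 + \frac{16}{3} \left(-29\right) 836^{2}\right) - 303888 = \left(2 + \frac{16}{3} \left(-29\right) 698896\right) - 303888 = \left(2 - \frac{324287744}{3}\right) - 303888 = - \frac{324287738}{3} - 303888 = - \frac{325199402}{3}$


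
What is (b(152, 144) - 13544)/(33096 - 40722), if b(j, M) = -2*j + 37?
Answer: 13811/7626 ≈ 1.8110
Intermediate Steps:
b(j, M) = 37 - 2*j
(b(152, 144) - 13544)/(33096 - 40722) = ((37 - 2*152) - 13544)/(33096 - 40722) = ((37 - 304) - 13544)/(-7626) = (-267 - 13544)*(-1/7626) = -13811*(-1/7626) = 13811/7626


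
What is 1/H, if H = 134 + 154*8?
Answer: 1/1366 ≈ 0.00073206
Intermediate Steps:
H = 1366 (H = 134 + 1232 = 1366)
1/H = 1/1366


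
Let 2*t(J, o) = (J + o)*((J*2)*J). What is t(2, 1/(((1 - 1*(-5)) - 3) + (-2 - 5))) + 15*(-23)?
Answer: -338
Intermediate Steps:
t(J, o) = J²*(J + o) (t(J, o) = ((J + o)*((J*2)*J))/2 = ((J + o)*((2*J)*J))/2 = ((J + o)*(2*J²))/2 = (2*J²*(J + o))/2 = J²*(J + o))
t(2, 1/(((1 - 1*(-5)) - 3) + (-2 - 5))) + 15*(-23) = 2²*(2 + 1/(((1 - 1*(-5)) - 3) + (-2 - 5))) + 15*(-23) = 4*(2 + 1/(((1 + 5) - 3) - 7)) - 345 = 4*(2 + 1/((6 - 3) - 7)) - 345 = 4*(2 + 1/(3 - 7)) - 345 = 4*(2 + 1/(-4)) - 345 = 4*(2 - ¼) - 345 = 4*(7/4) - 345 = 7 - 345 = -338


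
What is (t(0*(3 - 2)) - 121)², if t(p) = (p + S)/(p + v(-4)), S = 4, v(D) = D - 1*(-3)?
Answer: 15625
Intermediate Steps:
v(D) = 3 + D (v(D) = D + 3 = 3 + D)
t(p) = (4 + p)/(-1 + p) (t(p) = (p + 4)/(p + (3 - 4)) = (4 + p)/(p - 1) = (4 + p)/(-1 + p))
(t(0*(3 - 2)) - 121)² = ((4 + 0*(3 - 2))/(-1 + 0*(3 - 2)) - 121)² = ((4 + 0*1)/(-1 + 0*1) - 121)² = ((4 + 0)/(-1 + 0) - 121)² = (4/(-1) - 121)² = (-1*4 - 121)² = (-4 - 121)² = (-125)² = 15625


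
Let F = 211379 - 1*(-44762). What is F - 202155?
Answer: 53986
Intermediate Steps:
F = 256141 (F = 211379 + 44762 = 256141)
F - 202155 = 256141 - 202155 = 53986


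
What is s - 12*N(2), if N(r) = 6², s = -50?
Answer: -482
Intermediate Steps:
N(r) = 36
s - 12*N(2) = -50 - 12*36 = -50 - 432 = -482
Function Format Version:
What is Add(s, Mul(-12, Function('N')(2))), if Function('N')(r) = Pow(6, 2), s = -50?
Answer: -482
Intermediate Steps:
Function('N')(r) = 36
Add(s, Mul(-12, Function('N')(2))) = Add(-50, Mul(-12, 36)) = Add(-50, -432) = -482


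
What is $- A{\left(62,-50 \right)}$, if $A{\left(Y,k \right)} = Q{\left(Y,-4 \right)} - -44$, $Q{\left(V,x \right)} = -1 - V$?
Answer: $19$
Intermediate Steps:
$A{\left(Y,k \right)} = 43 - Y$ ($A{\left(Y,k \right)} = \left(-1 - Y\right) - -44 = \left(-1 - Y\right) + 44 = 43 - Y$)
$- A{\left(62,-50 \right)} = - (43 - 62) = \left(-1\right) \left(-19\right) = 19$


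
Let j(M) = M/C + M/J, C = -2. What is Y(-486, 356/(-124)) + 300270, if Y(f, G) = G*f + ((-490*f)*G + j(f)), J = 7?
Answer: -82862187/217 ≈ -3.8185e+5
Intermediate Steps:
j(M) = -5*M/14 (j(M) = M/(-2) + M/7 = M*(-½) + M*(⅐) = -M/2 + M/7 = -5*M/14)
Y(f, G) = -5*f/14 - 489*G*f (Y(f, G) = G*f + ((-490*f)*G - 5*f/14) = G*f + (-490*G*f - 5*f/14) = G*f + (-5*f/14 - 490*G*f) = -5*f/14 - 489*G*f)
Y(-486, 356/(-124)) + 300270 = (1/14)*(-486)*(-5 - 2437176/(-124)) + 300270 = (1/14)*(-486)*(-5 - 2437176*(-1)/124) + 300270 = (1/14)*(-486)*(-5 - 6846*(-89/31)) + 300270 = (1/14)*(-486)*(-5 + 609294/31) + 300270 = (1/14)*(-486)*(609139/31) + 300270 = -148020777/217 + 300270 = -82862187/217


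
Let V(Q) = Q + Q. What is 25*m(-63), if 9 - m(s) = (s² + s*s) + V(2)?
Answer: -198325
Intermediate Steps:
V(Q) = 2*Q
m(s) = 5 - 2*s² (m(s) = 9 - ((s² + s*s) + 2*2) = 9 - ((s² + s²) + 4) = 9 - (2*s² + 4) = 9 - (4 + 2*s²) = 9 + (-4 - 2*s²) = 5 - 2*s²)
25*m(-63) = 25*(5 - 2*(-63)²) = 25*(5 - 2*3969) = 25*(5 - 7938) = 25*(-7933) = -198325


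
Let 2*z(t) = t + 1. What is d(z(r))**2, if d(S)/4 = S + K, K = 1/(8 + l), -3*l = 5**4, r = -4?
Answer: 13089924/361201 ≈ 36.240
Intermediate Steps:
l = -625/3 (l = -1/3*5**4 = -1/3*625 = -625/3 ≈ -208.33)
K = -3/601 (K = 1/(8 - 625/3) = 1/(-601/3) = -3/601 ≈ -0.0049917)
z(t) = 1/2 + t/2 (z(t) = (t + 1)/2 = (1 + t)/2 = 1/2 + t/2)
d(S) = -12/601 + 4*S (d(S) = 4*(S - 3/601) = 4*(-3/601 + S) = -12/601 + 4*S)
d(z(r))**2 = (-12/601 + 4*(1/2 + (1/2)*(-4)))**2 = (-12/601 + 4*(1/2 - 2))**2 = (-12/601 + 4*(-3/2))**2 = (-12/601 - 6)**2 = (-3618/601)**2 = 13089924/361201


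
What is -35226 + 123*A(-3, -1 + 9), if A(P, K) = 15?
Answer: -33381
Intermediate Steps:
-35226 + 123*A(-3, -1 + 9) = -35226 + 123*15 = -35226 + 1845 = -33381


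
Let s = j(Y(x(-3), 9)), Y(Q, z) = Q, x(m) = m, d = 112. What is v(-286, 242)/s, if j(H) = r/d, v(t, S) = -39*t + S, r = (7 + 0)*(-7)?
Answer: -26048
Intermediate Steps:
r = -49 (r = 7*(-7) = -49)
v(t, S) = S - 39*t
j(H) = -7/16 (j(H) = -49/112 = -49*1/112 = -7/16)
s = -7/16 ≈ -0.43750
v(-286, 242)/s = (242 - 39*(-286))/(-7/16) = (242 + 11154)*(-16/7) = 11396*(-16/7) = -26048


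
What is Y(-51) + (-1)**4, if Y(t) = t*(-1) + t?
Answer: 1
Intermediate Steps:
Y(t) = 0 (Y(t) = -t + t = 0)
Y(-51) + (-1)**4 = 0 + (-1)**4 = 0 + 1 = 1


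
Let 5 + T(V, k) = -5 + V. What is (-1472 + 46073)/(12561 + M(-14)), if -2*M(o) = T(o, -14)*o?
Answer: 14867/4131 ≈ 3.5989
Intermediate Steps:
T(V, k) = -10 + V (T(V, k) = -5 + (-5 + V) = -10 + V)
M(o) = -o*(-10 + o)/2 (M(o) = -(-10 + o)*o/2 = -o*(-10 + o)/2)
(-1472 + 46073)/(12561 + M(-14)) = (-1472 + 46073)/(12561 + (½)*(-14)*(10 - 1*(-14))) = 44601/(12561 + (½)*(-14)*(10 + 14)) = 44601/(12561 + (½)*(-14)*24) = 44601/(12561 - 168) = 44601/12393 = 44601*(1/12393) = 14867/4131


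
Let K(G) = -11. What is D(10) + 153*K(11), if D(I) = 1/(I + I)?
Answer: -33659/20 ≈ -1682.9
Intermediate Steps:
D(I) = 1/(2*I)
D(10) + 153*K(11) = (½)/10 + 153*(-11) = (½)*(⅒) - 1683 = 1/20 - 1683 = -33659/20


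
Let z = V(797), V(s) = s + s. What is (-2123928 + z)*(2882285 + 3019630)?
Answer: -12525834869610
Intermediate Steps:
V(s) = 2*s
z = 1594 (z = 2*797 = 1594)
(-2123928 + z)*(2882285 + 3019630) = (-2123928 + 1594)*(2882285 + 3019630) = -2122334*5901915 = -12525834869610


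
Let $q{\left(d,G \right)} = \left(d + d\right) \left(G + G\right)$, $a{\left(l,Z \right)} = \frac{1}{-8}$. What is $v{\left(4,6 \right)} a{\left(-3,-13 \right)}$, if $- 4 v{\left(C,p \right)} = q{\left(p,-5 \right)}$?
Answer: $- \frac{15}{4} \approx -3.75$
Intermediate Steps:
$a{\left(l,Z \right)} = - \frac{1}{8}$
$q{\left(d,G \right)} = 4 G d$ ($q{\left(d,G \right)} = 2 d 2 G = 4 G d$)
$v{\left(C,p \right)} = 5 p$ ($v{\left(C,p \right)} = - \frac{4 \left(-5\right) p}{4} = - \frac{\left(-20\right) p}{4} = 5 p$)
$v{\left(4,6 \right)} a{\left(-3,-13 \right)} = 5 \cdot 6 \left(- \frac{1}{8}\right) = 30 \left(- \frac{1}{8}\right) = - \frac{15}{4}$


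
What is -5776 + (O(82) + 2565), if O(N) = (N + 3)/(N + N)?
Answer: -526519/164 ≈ -3210.5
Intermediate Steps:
O(N) = (3 + N)/(2*N) (O(N) = (3 + N)/((2*N)) = (3 + N)*(1/(2*N)) = (3 + N)/(2*N))
-5776 + (O(82) + 2565) = -5776 + ((½)*(3 + 82)/82 + 2565) = -5776 + ((½)*(1/82)*85 + 2565) = -5776 + (85/164 + 2565) = -5776 + 420745/164 = -526519/164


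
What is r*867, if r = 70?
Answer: 60690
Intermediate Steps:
r*867 = 70*867 = 60690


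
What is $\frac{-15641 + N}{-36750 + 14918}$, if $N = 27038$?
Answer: $- \frac{11397}{21832} \approx -0.52203$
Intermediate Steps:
$\frac{-15641 + N}{-36750 + 14918} = \frac{-15641 + 27038}{-36750 + 14918} = \frac{11397}{-21832} = 11397 \left(- \frac{1}{21832}\right) = - \frac{11397}{21832}$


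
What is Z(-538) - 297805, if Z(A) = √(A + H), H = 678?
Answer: -297805 + 2*√35 ≈ -2.9779e+5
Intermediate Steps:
Z(A) = √(678 + A) (Z(A) = √(A + 678) = √(678 + A))
Z(-538) - 297805 = √(678 - 538) - 297805 = √140 - 297805 = 2*√35 - 297805 = -297805 + 2*√35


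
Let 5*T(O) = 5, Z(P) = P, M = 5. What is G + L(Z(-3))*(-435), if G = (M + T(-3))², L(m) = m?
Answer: 1341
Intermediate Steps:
T(O) = 1 (T(O) = (⅕)*5 = 1)
G = 36 (G = (5 + 1)² = 6² = 36)
G + L(Z(-3))*(-435) = 36 - 3*(-435) = 36 + 1305 = 1341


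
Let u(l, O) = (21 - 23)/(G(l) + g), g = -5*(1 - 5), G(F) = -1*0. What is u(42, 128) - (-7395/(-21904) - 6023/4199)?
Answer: 24125973/24203920 ≈ 0.99678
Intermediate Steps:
G(F) = 0
g = 20 (g = -5*(-4) = 20)
u(l, O) = -1/10 (u(l, O) = (21 - 23)/(0 + 20) = -2/20 = -2*1/20 = -1/10)
u(42, 128) - (-7395/(-21904) - 6023/4199) = -1/10 - (-7395/(-21904) - 6023/4199) = -1/10 - (-7395*(-1/21904) - 6023*1/4199) = -1/10 - (7395/21904 - 317/221) = -1/10 - 1*(-5309273/4840784) = -1/10 + 5309273/4840784 = 24125973/24203920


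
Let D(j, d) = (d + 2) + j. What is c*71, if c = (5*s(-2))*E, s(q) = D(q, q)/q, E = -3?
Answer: -1065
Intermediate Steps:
D(j, d) = 2 + d + j (D(j, d) = (2 + d) + j = 2 + d + j)
s(q) = (2 + 2*q)/q (s(q) = (2 + q + q)/q = (2 + 2*q)/q)
c = -15 (c = (5*(2 + 2/(-2)))*(-3) = (5*(2 + 2*(-½)))*(-3) = (5*(2 - 1))*(-3) = (5*1)*(-3) = 5*(-3) = -15)
c*71 = -15*71 = -1065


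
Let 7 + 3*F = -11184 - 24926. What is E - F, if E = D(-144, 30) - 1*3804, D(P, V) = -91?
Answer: 8144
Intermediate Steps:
F = -12039 (F = -7/3 + (-11184 - 24926)/3 = -7/3 + (⅓)*(-36110) = -7/3 - 36110/3 = -12039)
E = -3895 (E = -91 - 1*3804 = -91 - 3804 = -3895)
E - F = -3895 - 1*(-12039) = -3895 + 12039 = 8144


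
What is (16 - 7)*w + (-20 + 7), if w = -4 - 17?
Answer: -202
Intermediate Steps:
w = -21
(16 - 7)*w + (-20 + 7) = (16 - 7)*(-21) + (-20 + 7) = 9*(-21) - 13 = -189 - 13 = -202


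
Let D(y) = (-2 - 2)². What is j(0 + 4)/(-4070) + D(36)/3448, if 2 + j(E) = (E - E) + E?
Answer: 3639/877085 ≈ 0.0041490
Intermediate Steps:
D(y) = 16 (D(y) = (-4)² = 16)
j(E) = -2 + E (j(E) = -2 + ((E - E) + E) = -2 + (0 + E) = -2 + E)
j(0 + 4)/(-4070) + D(36)/3448 = (-2 + (0 + 4))/(-4070) + 16/3448 = (-2 + 4)*(-1/4070) + 16*(1/3448) = 2*(-1/4070) + 2/431 = -1/2035 + 2/431 = 3639/877085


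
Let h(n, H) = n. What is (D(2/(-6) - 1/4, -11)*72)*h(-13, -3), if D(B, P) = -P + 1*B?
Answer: -9750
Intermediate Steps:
D(B, P) = B - P (D(B, P) = -P + B = B - P)
(D(2/(-6) - 1/4, -11)*72)*h(-13, -3) = (((2/(-6) - 1/4) - 1*(-11))*72)*(-13) = (((2*(-1/6) - 1*1/4) + 11)*72)*(-13) = (((-1/3 - 1/4) + 11)*72)*(-13) = ((-7/12 + 11)*72)*(-13) = ((125/12)*72)*(-13) = 750*(-13) = -9750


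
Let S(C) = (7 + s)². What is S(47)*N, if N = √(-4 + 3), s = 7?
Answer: 196*I ≈ 196.0*I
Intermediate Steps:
S(C) = 196 (S(C) = (7 + 7)² = 14² = 196)
N = I (N = √(-1) = I ≈ 1.0*I)
S(47)*N = 196*I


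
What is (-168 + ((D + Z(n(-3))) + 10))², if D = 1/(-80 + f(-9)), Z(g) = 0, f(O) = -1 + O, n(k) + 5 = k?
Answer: 202236841/8100 ≈ 24968.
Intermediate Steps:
n(k) = -5 + k
D = -1/90 (D = 1/(-80 + (-1 - 9)) = 1/(-80 - 10) = 1/(-90) = -1/90 ≈ -0.011111)
(-168 + ((D + Z(n(-3))) + 10))² = (-168 + ((-1/90 + 0) + 10))² = (-168 + (-1/90 + 10))² = (-168 + 899/90)² = (-14221/90)² = 202236841/8100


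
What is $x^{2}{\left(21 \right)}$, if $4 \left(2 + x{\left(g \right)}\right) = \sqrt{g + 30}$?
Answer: $\frac{115}{16} - \sqrt{51} \approx 0.046072$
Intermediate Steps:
$x{\left(g \right)} = -2 + \frac{\sqrt{30 + g}}{4}$ ($x{\left(g \right)} = -2 + \frac{\sqrt{g + 30}}{4} = -2 + \frac{\sqrt{30 + g}}{4}$)
$x^{2}{\left(21 \right)} = \left(-2 + \frac{\sqrt{30 + 21}}{4}\right)^{2} = \left(-2 + \frac{\sqrt{51}}{4}\right)^{2}$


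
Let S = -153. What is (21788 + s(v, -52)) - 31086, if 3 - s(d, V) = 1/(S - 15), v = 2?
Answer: -1561559/168 ≈ -9295.0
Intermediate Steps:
s(d, V) = 505/168 (s(d, V) = 3 - 1/(-153 - 15) = 3 - 1/(-168) = 3 - 1*(-1/168) = 3 + 1/168 = 505/168)
(21788 + s(v, -52)) - 31086 = (21788 + 505/168) - 31086 = 3660889/168 - 31086 = -1561559/168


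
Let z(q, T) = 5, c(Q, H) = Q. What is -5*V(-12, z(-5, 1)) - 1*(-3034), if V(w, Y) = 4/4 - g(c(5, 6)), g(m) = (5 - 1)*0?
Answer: 3029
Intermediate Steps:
g(m) = 0 (g(m) = 4*0 = 0)
V(w, Y) = 1 (V(w, Y) = 4/4 - 1*0 = 4*(1/4) + 0 = 1 + 0 = 1)
-5*V(-12, z(-5, 1)) - 1*(-3034) = -5*1 - 1*(-3034) = -5 + 3034 = 3029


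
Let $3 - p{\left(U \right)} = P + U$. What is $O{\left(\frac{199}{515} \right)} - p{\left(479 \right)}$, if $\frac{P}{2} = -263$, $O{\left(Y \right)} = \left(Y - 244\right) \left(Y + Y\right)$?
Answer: $- \frac{63194728}{265225} \approx -238.27$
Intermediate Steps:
$O{\left(Y \right)} = 2 Y \left(-244 + Y\right)$ ($O{\left(Y \right)} = \left(-244 + Y\right) 2 Y = 2 Y \left(-244 + Y\right)$)
$P = -526$ ($P = 2 \left(-263\right) = -526$)
$p{\left(U \right)} = 529 - U$ ($p{\left(U \right)} = 3 - \left(-526 + U\right) = 529 - U$)
$O{\left(\frac{199}{515} \right)} - p{\left(479 \right)} = 2 \cdot \frac{199}{515} \left(-244 + \frac{199}{515}\right) - \left(529 - 479\right) = 2 \cdot 199 \cdot \frac{1}{515} \left(-244 + 199 \cdot \frac{1}{515}\right) - \left(529 - 479\right) = 2 \cdot \frac{199}{515} \left(-244 + \frac{199}{515}\right) - 50 = 2 \cdot \frac{199}{515} \left(- \frac{125461}{515}\right) - 50 = - \frac{49933478}{265225} - 50 = - \frac{63194728}{265225}$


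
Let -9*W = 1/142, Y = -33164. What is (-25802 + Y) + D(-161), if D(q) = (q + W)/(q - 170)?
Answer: -24943473629/423018 ≈ -58966.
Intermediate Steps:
W = -1/1278 (W = -1/9/142 = -1/9*1/142 = -1/1278 ≈ -0.00078247)
D(q) = (-1/1278 + q)/(-170 + q) (D(q) = (q - 1/1278)/(q - 170) = (-1/1278 + q)/(-170 + q))
(-25802 + Y) + D(-161) = (-25802 - 33164) + (-1/1278 - 161)/(-170 - 161) = -58966 - 205759/1278/(-331) = -58966 - 1/331*(-205759/1278) = -58966 + 205759/423018 = -24943473629/423018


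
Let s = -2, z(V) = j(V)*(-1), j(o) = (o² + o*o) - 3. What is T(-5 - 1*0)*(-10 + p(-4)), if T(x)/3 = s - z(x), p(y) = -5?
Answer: -2025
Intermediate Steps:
j(o) = -3 + 2*o² (j(o) = (o² + o²) - 3 = 2*o² - 3 = -3 + 2*o²)
z(V) = 3 - 2*V² (z(V) = (-3 + 2*V²)*(-1) = 3 - 2*V²)
T(x) = -15 + 6*x² (T(x) = 3*(-2 - (3 - 2*x²)) = 3*(-2 + (-3 + 2*x²)) = 3*(-5 + 2*x²) = -15 + 6*x²)
T(-5 - 1*0)*(-10 + p(-4)) = (-15 + 6*(-5 - 1*0)²)*(-10 - 5) = (-15 + 6*(-5 + 0)²)*(-15) = (-15 + 6*(-5)²)*(-15) = (-15 + 6*25)*(-15) = (-15 + 150)*(-15) = 135*(-15) = -2025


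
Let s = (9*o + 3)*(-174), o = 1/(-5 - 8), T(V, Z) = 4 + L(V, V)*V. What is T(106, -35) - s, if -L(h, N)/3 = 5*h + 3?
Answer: -2198150/13 ≈ -1.6909e+5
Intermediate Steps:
L(h, N) = -9 - 15*h (L(h, N) = -3*(5*h + 3) = -3*(3 + 5*h) = -9 - 15*h)
T(V, Z) = 4 + V*(-9 - 15*V) (T(V, Z) = 4 + (-9 - 15*V)*V = 4 + V*(-9 - 15*V))
o = -1/13 (o = 1/(-13) = -1/13 ≈ -0.076923)
s = -5220/13 (s = (9*(-1/13) + 3)*(-174) = (-9/13 + 3)*(-174) = (30/13)*(-174) = -5220/13 ≈ -401.54)
T(106, -35) - s = (4 - 3*106*(3 + 5*106)) - 1*(-5220/13) = (4 - 3*106*(3 + 530)) + 5220/13 = (4 - 3*106*533) + 5220/13 = (4 - 169494) + 5220/13 = -169490 + 5220/13 = -2198150/13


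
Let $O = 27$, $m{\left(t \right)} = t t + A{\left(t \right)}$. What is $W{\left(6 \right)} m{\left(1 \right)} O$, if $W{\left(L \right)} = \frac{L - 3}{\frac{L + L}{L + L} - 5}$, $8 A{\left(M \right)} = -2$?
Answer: $- \frac{243}{16} \approx -15.188$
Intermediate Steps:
$A{\left(M \right)} = - \frac{1}{4}$ ($A{\left(M \right)} = \frac{1}{8} \left(-2\right) = - \frac{1}{4}$)
$W{\left(L \right)} = \frac{3}{4} - \frac{L}{4}$ ($W{\left(L \right)} = \frac{-3 + L}{\frac{2 L}{2 L} - 5} = \frac{-3 + L}{2 L \frac{1}{2 L} - 5} = \frac{-3 + L}{1 - 5} = \frac{-3 + L}{-4} = \left(-3 + L\right) \left(- \frac{1}{4}\right) = \frac{3}{4} - \frac{L}{4}$)
$m{\left(t \right)} = - \frac{1}{4} + t^{2}$ ($m{\left(t \right)} = t t - \frac{1}{4} = t^{2} - \frac{1}{4} = - \frac{1}{4} + t^{2}$)
$W{\left(6 \right)} m{\left(1 \right)} O = \left(\frac{3}{4} - \frac{3}{2}\right) \left(- \frac{1}{4} + 1^{2}\right) 27 = \left(\frac{3}{4} - \frac{3}{2}\right) \left(- \frac{1}{4} + 1\right) 27 = \left(- \frac{3}{4}\right) \frac{3}{4} \cdot 27 = \left(- \frac{9}{16}\right) 27 = - \frac{243}{16}$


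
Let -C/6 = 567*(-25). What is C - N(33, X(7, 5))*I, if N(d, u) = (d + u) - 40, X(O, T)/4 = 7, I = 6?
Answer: 84924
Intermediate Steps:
X(O, T) = 28 (X(O, T) = 4*7 = 28)
N(d, u) = -40 + d + u
C = 85050 (C = -3402*(-25) = -6*(-14175) = 85050)
C - N(33, X(7, 5))*I = 85050 - (-40 + 33 + 28)*6 = 85050 - 21*6 = 85050 - 1*126 = 85050 - 126 = 84924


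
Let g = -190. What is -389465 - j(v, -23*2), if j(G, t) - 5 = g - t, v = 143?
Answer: -389326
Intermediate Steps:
j(G, t) = -185 - t (j(G, t) = 5 + (-190 - t) = -185 - t)
-389465 - j(v, -23*2) = -389465 - (-185 - (-23)*2) = -389465 - (-185 - 1*(-46)) = -389465 - (-185 + 46) = -389465 - 1*(-139) = -389465 + 139 = -389326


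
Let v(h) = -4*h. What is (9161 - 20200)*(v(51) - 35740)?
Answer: 396785816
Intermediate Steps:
(9161 - 20200)*(v(51) - 35740) = (9161 - 20200)*(-4*51 - 35740) = -11039*(-204 - 35740) = -11039*(-35944) = 396785816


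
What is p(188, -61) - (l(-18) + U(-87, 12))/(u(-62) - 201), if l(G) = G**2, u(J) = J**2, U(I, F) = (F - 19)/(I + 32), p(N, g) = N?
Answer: 37650793/200365 ≈ 187.91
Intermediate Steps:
U(I, F) = (-19 + F)/(32 + I)
p(188, -61) - (l(-18) + U(-87, 12))/(u(-62) - 201) = 188 - ((-18)**2 + (-19 + 12)/(32 - 87))/((-62)**2 - 201) = 188 - (324 - 7/(-55))/(3844 - 201) = 188 - (324 - 1/55*(-7))/3643 = 188 - (324 + 7/55)/3643 = 188 - 17827/(55*3643) = 188 - 1*17827/200365 = 188 - 17827/200365 = 37650793/200365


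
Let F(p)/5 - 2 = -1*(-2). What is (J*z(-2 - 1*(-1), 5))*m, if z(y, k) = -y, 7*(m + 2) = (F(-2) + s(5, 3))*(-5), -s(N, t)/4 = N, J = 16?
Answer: -32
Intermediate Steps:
s(N, t) = -4*N
F(p) = 20 (F(p) = 10 + 5*(-1*(-2)) = 10 + 5*2 = 10 + 10 = 20)
m = -2 (m = -2 + ((20 - 4*5)*(-5))/7 = -2 + ((20 - 20)*(-5))/7 = -2 + (0*(-5))/7 = -2 + (⅐)*0 = -2 + 0 = -2)
(J*z(-2 - 1*(-1), 5))*m = (16*(-(-2 - 1*(-1))))*(-2) = (16*(-(-2 + 1)))*(-2) = (16*(-1*(-1)))*(-2) = (16*1)*(-2) = 16*(-2) = -32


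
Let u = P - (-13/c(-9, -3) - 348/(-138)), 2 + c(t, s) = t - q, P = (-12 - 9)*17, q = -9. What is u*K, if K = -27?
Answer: 454599/46 ≈ 9882.6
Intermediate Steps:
P = -357 (P = -21*17 = -357)
c(t, s) = 7 + t (c(t, s) = -2 + (t - 1*(-9)) = -2 + (t + 9) = -2 + (9 + t) = 7 + t)
u = -16837/46 (u = -357 - (-13/(7 - 9) - 348/(-138)) = -357 - (-13/(-2) - 348*(-1/138)) = -357 - (-13*(-½) + 58/23) = -357 - (13/2 + 58/23) = -357 - 1*415/46 = -357 - 415/46 = -16837/46 ≈ -366.02)
u*K = -16837/46*(-27) = 454599/46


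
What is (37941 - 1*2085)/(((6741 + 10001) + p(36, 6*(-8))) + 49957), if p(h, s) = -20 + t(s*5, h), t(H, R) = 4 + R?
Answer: 35856/66719 ≈ 0.53742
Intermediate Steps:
p(h, s) = -16 + h (p(h, s) = -20 + (4 + h) = -16 + h)
(37941 - 1*2085)/(((6741 + 10001) + p(36, 6*(-8))) + 49957) = (37941 - 1*2085)/(((6741 + 10001) + (-16 + 36)) + 49957) = (37941 - 2085)/((16742 + 20) + 49957) = 35856/(16762 + 49957) = 35856/66719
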